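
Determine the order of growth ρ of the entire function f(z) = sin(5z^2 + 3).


Write sin(w) = (e^{iw} ± e^{−iw})/(2 or 2i), so |sin(w)| ≤ e^{|w|}. With w = 5z^2 + 3, |w| ≤ 5r^2 + 3 on |z|=r, giving M(r) ≤ e^{5r^2 + 3} and ρ ≤ 2. For the lower bound, choose z on |z|=r with 5z^2 purely imaginary of modulus 5r^2; then |sin(5z^2 + 3)| grows like e^{5r^2}/2, so ρ ≥ 2. Hence ρ = 2.
Therefore ρ = 2.

Order ρ = 2.


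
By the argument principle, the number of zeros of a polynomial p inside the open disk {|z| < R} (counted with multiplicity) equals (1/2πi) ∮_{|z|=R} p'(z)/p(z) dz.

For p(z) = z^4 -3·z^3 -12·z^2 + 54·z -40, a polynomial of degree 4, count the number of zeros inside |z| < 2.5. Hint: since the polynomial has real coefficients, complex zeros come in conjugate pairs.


The zeros of p are: (3 + 1i), (3 - 1i), 1, -4.
Their magnitudes are: 3.162, 3.162, 1, 4.
Zeros with |z| < R = 2.5: 1.
Count = 1.
By the argument principle, (1/2πi) ∮_{|z|=R} p'(z)/p(z) dz equals exactly this count.

Number of zeros inside |z| < 2.5: 1.


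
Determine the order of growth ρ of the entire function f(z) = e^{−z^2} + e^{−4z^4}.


Each summand is entire of order 2 and 4 respectively (as in the single-exponential case). The order of a sum is at most the max of the orders, so ρ ≤ 4. For the lower bound: on |z|=r choose arg z so that -4z^4 is real positive; then |e^{-4z^4}| = e^{4r^4} while |e^{-1z^2}| ≤ e^{1r^2} = o(e^{4r^4}). So |f| ≥ e^{4r^4}(1 − o(1)) and ρ ≥ 4. Hence ρ = max(2, 4) = 4.
Therefore ρ = 4.

Order ρ = 4.


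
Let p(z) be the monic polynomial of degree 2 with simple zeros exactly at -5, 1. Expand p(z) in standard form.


The polynomial is p(z) = ∏_{α ∈ S} (z − α), where S = {-5, 1}.
Expanding the product yields: p(z) = z^2 + 4·z -5.
The resulting polynomial has degree 2 and real coefficients as required.

p(z) = z^2 + 4·z -5.


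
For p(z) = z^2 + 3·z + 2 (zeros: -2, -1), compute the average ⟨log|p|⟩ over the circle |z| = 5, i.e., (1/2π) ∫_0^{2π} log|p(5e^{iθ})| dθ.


Zeros: -2, -1; r = 5.
Inside |z| < r: -2, -1. Outside (|z| ≥ r): ∅.
p(0) = 2, so log|p(0)| = log(2) = 0.6931.
Apply Jensen: I(r) = log|p(0)| + Σ_k log(r/|z_k|), summed over zeros inside |z| < r.
  log(r/|z_k|) for z_k = -2: log(5/2) = 0.9163
  log(r/|z_k|) for z_k = -1: log(5/1) = 1.6094
Sum over inside zeros: 2.5257.
I(r) = log|p(0)| + (inside sum) = 0.6931 + 2.5257 = 3.2189.
Closed form (all zeros inside, monic): I(r) = n·log(r) = 2·log(5) = 3.2189. ✓

I(r) ≈ 3.2189.


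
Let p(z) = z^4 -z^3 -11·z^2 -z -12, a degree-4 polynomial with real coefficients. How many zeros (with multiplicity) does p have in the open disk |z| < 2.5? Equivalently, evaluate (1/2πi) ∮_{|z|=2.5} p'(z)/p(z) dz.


The zeros of p are: -3, 4, (0 + 1i), (0 - 1i).
Their magnitudes are: 3, 4, 1, 1.
Zeros with |z| < R = 2.5: (0 + 1i), (0 - 1i).
Count = 2.
By the argument principle, (1/2πi) ∮_{|z|=R} p'(z)/p(z) dz equals exactly this count.

Number of zeros inside |z| < 2.5: 2.


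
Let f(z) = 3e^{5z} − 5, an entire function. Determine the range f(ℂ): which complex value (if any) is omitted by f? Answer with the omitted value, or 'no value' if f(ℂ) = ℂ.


Little Picard bounds the complement of f(ℂ) to at most one point.
e^{5z} is never zero on ℂ, so 3·e^{5z} takes every value in ℂ ∖ {0}. Adding -5 shifts the range to ℂ ∖ {-5}. Thus f omits exactly the value -5.

Omitted value: -5.


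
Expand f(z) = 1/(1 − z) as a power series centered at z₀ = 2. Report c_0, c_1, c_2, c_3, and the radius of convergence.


Let w = z − z₀, so z = z₀ + w.
Then 1 − z = 1 − (z₀ + w) = (1 − z₀) − w = -1 − w.
f(z) = 1/(-1 − w) = (1/(-1)) · 1/(1 − w/(-1)) = Σ_{n≥0} w^n / (-1)^(n+1).
So c_n = 1/(-1)^(n+1):
  c_0 = 1/(-1)^1 = -1.
  c_1 = 1/(-1)^2 = 1.
  c_2 = 1/(-1)^3 = -1.
  c_3 = 1/(-1)^4 = 1.
The series is valid for |w/d| < 1, i.e. |z − z₀| < |d|.
Radius of convergence: R = |1 − z₀| = |-1| = 1 (distance from z₀ to the singularity z = 1).

c_0 = -1, c_1 = 1, c_2 = -1, c_3 = 1; R = 1.


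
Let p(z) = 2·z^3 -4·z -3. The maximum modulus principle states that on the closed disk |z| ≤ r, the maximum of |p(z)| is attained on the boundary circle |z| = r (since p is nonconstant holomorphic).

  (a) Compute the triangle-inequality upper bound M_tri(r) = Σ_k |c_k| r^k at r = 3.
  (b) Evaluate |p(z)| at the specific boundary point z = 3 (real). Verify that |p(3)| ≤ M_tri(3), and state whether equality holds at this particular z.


Coefficients: c_0 = -3, c_1 = -4, c_2 = 0, c_3 = 2. Radius r = 3.
Part (a). Triangle bound: M_tri(r) = Σ_k |c_k| r^k
  = |-3|·3^0 + |-4|·3^1 + |0|·3^2 + |2|·3^3
  = 3 + 12 + 0 + 54 = 69.
This bounds M(r) := max_{|z|=r} |p(z)| from above; equality holds iff all terms c_k z^k can be made to align in phase at a single z on |z|=r.
Part (b). At z = 3 (real, on the circle |z| = r):
  p(3) = (-3)·3^0 + (-4)·3^1 + (0)·3^2 + (2)·3^3 = 39.
  |p(3)| = 39.
Check: |p(3)| = 39 ≤ 69 = M_tri(3). ✓ Equality does not hold at z = 3 (the coefficients have mixed signs, so the terms do not all align in phase there).

M_tri(3) = 69; |p(3)| = 39; equality at z=3: no.


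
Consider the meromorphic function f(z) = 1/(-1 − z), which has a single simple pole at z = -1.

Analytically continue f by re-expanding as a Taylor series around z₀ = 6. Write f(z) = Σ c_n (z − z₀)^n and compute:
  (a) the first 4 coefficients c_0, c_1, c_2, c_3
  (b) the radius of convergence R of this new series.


Let w = z − z₀, so z = z₀ + w.
Then -1 − z = -1 − (z₀ + w) = (-1 − z₀) − w = -7 − w.
f(z) = 1/(-7 − w) = (1/(-7)) · 1/(1 − w/(-7)) = Σ_{n≥0} w^n / (-7)^(n+1).
So c_n = 1/(-7)^(n+1):
  c_0 = 1/(-7)^1 = -1/7.
  c_1 = 1/(-7)^2 = 1/49.
  c_2 = 1/(-7)^3 = -1/343.
  c_3 = 1/(-7)^4 = 1/2401.
The series is valid for |w/d| < 1, i.e. |z − z₀| < |d|.
Radius of convergence: R = |-1 − z₀| = |-7| = 7 (distance from z₀ to the singularity z = -1).

c_0 = -1/7, c_1 = 1/49, c_2 = -1/343, c_3 = 1/2401; R = 7.


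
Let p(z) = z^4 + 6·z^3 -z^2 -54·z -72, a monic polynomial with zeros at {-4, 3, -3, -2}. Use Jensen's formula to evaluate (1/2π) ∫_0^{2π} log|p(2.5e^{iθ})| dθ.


Zeros: -4, -3, -2, 3; r = 2.5.
Inside |z| < r: -2. Outside (|z| ≥ r): -4, -3, 3.
p(0) = -72, so log|p(0)| = log(72) = 4.2767.
Apply Jensen: I(r) = log|p(0)| + Σ_k log(r/|z_k|), summed over zeros inside |z| < r.
  log(r/|z_k|) for z_k = -2: log(2.5/2) = 0.2231
  Outside zeros (-4, -3, 3) contribute nothing to the Jensen sum.
Sum over inside zeros: 0.2231.
I(r) = log|p(0)| + (inside sum) = 4.2767 + 0.2231 = 4.4998.
Note: since some zeros are outside |z| ≤ r, the simplified n·log(r) form does NOT apply — only the inside zeros contribute.

I(r) ≈ 4.4998.


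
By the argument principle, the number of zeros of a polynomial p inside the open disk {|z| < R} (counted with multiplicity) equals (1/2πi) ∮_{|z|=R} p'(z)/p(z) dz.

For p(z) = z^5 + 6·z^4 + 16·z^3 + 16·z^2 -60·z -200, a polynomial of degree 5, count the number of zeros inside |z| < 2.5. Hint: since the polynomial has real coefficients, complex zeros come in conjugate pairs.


The zeros of p are: (-1 + 3i), (-1 - 3i), (-3 + 1i), (-3 - 1i), 2.
Their magnitudes are: 3.162, 3.162, 3.162, 3.162, 2.
Zeros with |z| < R = 2.5: 2.
Count = 1.
By the argument principle, (1/2πi) ∮_{|z|=R} p'(z)/p(z) dz equals exactly this count.

Number of zeros inside |z| < 2.5: 1.


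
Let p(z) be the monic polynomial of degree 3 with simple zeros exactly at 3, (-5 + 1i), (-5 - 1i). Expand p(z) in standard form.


The polynomial is p(z) = ∏_{α ∈ S} (z − α), where S = {3, (-5 + 1i), (-5 - 1i)}.
Expanding the product yields: p(z) = z^3 + 7·z^2 -4·z -78.
Note conjugate pairs combine to real quadratics: (z − (-5+1i))(z − (-5−1i)) = z² + 10z + 26.
The resulting polynomial has degree 3 and real coefficients as required.

p(z) = z^3 + 7·z^2 -4·z -78.


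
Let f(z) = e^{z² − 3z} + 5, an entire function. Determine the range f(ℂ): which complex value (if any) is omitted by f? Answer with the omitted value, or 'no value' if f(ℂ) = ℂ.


Little Picard bounds the complement of f(ℂ) to at most one point.
The exponent g(z) = z² − 3z is a nonconstant polynomial, hence surjective onto ℂ. So e^{g(z)} takes every value in {e^w : w ∈ ℂ} = ℂ ∖ {0}. Adding 5 shifts the range to ℂ ∖ {5}. f omits exactly 5.

Omitted value: 5.


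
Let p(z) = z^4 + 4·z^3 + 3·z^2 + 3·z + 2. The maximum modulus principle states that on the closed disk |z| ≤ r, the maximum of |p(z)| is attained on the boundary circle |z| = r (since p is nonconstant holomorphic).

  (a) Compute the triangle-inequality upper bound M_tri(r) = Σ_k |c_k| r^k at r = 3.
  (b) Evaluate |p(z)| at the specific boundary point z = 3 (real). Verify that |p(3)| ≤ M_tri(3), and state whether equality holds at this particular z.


Coefficients: c_0 = 2, c_1 = 3, c_2 = 3, c_3 = 4, c_4 = 1. Radius r = 3.
Part (a). Triangle bound: M_tri(r) = Σ_k |c_k| r^k
  = |2|·3^0 + |3|·3^1 + |3|·3^2 + |4|·3^3 + |1|·3^4
  = 2 + 9 + 27 + 108 + 81 = 227.
This bounds M(r) := max_{|z|=r} |p(z)| from above; equality holds iff all terms c_k z^k can be made to align in phase at a single z on |z|=r.
Part (b). At z = 3 (real, on the circle |z| = r):
  p(3) = (2)·3^0 + (3)·3^1 + (3)·3^2 + (4)·3^3 + (1)·3^4 = 227.
  |p(3)| = 227.
Since all nonzero coefficients share the same sign, |p(3)| = 227 = M_tri(3); the triangle bound is attained at z = 3, so in fact M(r) = 227.

M_tri(3) = 227; |p(3)| = 227; equality at z=3: yes.


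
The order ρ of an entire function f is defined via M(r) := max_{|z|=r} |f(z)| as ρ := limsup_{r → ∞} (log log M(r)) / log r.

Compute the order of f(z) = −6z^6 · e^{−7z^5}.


M(r) = max_{|z|=r} |-6|·|z|^6·|e^{−7z^5}| = 6·r^6 · e^{7r^5} (the factors attain their maxima compatibly on |z|=r). Then log M(r) = log 6 + 6·log r + 7r^5, dominated by the last term, so log log M(r) ~ 5·log r. The polynomial factor -6z^6 contributes only a log r term and does not affect the order. ρ = 5.
Therefore ρ = 5.

Order ρ = 5.


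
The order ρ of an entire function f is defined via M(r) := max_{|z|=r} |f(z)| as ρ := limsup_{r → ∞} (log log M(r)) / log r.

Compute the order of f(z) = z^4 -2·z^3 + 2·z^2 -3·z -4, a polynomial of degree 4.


|f(z)| ≤ Σ|c_k|·r^k = O(r^4) as r → ∞. Polynomial growth is O(e^{r^ε}) for every ε > 0 (since r^4/e^{r^ε} → 0), so ρ ≤ ε for all ε > 0, i.e. ρ = 0. Every nonconstant polynomial has order 0.
Therefore ρ = 0.

Order ρ = 0.


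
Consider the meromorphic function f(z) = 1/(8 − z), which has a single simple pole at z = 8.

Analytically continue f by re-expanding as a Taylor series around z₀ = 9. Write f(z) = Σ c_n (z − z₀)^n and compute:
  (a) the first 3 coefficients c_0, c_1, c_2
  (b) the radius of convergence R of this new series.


Let w = z − z₀, so z = z₀ + w.
Then 8 − z = 8 − (z₀ + w) = (8 − z₀) − w = -1 − w.
f(z) = 1/(-1 − w) = (1/(-1)) · 1/(1 − w/(-1)) = Σ_{n≥0} w^n / (-1)^(n+1).
So c_n = 1/(-1)^(n+1):
  c_0 = 1/(-1)^1 = -1.
  c_1 = 1/(-1)^2 = 1.
  c_2 = 1/(-1)^3 = -1.
The series is valid for |w/d| < 1, i.e. |z − z₀| < |d|.
Radius of convergence: R = |8 − z₀| = |-1| = 1 (distance from z₀ to the singularity z = 8).

c_0 = -1, c_1 = 1, c_2 = -1; R = 1.


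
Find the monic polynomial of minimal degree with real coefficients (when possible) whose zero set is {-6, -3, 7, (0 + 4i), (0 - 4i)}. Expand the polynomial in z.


The polynomial is p(z) = ∏_{α ∈ S} (z − α), where S = {-6, -3, 7, (0 + 4i), (0 - 4i)}.
Expanding the product yields: p(z) = z^5 + 2·z^4 -29·z^3 -94·z^2 -720·z -2016.
Note conjugate pairs combine to real quadratics: (z − (0+4i))(z − (0−4i)) = z² + 16.
The resulting polynomial has degree 5 and real coefficients as required.

p(z) = z^5 + 2·z^4 -29·z^3 -94·z^2 -720·z -2016.


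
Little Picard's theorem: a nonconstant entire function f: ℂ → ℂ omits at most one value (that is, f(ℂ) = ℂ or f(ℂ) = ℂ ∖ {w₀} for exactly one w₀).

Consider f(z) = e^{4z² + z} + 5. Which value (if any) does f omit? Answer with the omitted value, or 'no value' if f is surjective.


Little Picard bounds the complement of f(ℂ) to at most one point.
The exponent g(z) = 4z² + z is a nonconstant polynomial, hence surjective onto ℂ. So e^{g(z)} takes every value in {e^w : w ∈ ℂ} = ℂ ∖ {0}. Adding 5 shifts the range to ℂ ∖ {5}. f omits exactly 5.

Omitted value: 5.


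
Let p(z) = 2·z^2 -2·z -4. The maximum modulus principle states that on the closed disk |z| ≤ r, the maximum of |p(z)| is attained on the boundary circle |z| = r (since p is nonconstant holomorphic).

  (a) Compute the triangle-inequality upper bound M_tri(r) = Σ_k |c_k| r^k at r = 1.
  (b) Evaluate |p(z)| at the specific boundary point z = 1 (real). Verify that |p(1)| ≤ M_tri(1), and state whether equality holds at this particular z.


Coefficients: c_0 = -4, c_1 = -2, c_2 = 2. Radius r = 1.
Part (a). Triangle bound: M_tri(r) = Σ_k |c_k| r^k
  = |-4|·1^0 + |-2|·1^1 + |2|·1^2
  = 4 + 2 + 2 = 8.
This bounds M(r) := max_{|z|=r} |p(z)| from above; equality holds iff all terms c_k z^k can be made to align in phase at a single z on |z|=r.
Part (b). At z = 1 (real, on the circle |z| = r):
  p(1) = (-4)·1^0 + (-2)·1^1 + (2)·1^2 = -4.
  |p(1)| = 4.
Check: |p(1)| = 4 ≤ 8 = M_tri(1). ✓ Equality does not hold at z = 1 (the coefficients have mixed signs, so the terms do not all align in phase there).

M_tri(1) = 8; |p(1)| = 4; equality at z=1: no.


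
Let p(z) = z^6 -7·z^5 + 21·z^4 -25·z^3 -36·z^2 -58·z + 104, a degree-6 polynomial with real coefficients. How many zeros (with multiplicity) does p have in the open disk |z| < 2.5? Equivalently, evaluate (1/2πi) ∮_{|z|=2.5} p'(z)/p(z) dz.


The zeros of p are: 1, 4, (2 + 3i), (2 - 3i), (-1 + 1i), (-1 - 1i).
Their magnitudes are: 1, 4, 3.606, 3.606, 1.414, 1.414.
Zeros with |z| < R = 2.5: 1, (-1 + 1i), (-1 - 1i).
Count = 3.
By the argument principle, (1/2πi) ∮_{|z|=R} p'(z)/p(z) dz equals exactly this count.

Number of zeros inside |z| < 2.5: 3.


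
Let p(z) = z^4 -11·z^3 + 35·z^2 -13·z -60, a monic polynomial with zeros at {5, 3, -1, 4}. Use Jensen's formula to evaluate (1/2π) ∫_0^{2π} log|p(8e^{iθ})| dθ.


Zeros: -1, 3, 4, 5; r = 8.
Inside |z| < r: -1, 3, 4, 5. Outside (|z| ≥ r): ∅.
p(0) = -60, so log|p(0)| = log(60) = 4.0943.
Apply Jensen: I(r) = log|p(0)| + Σ_k log(r/|z_k|), summed over zeros inside |z| < r.
  log(r/|z_k|) for z_k = 5: log(8/5) = 0.4700
  log(r/|z_k|) for z_k = 3: log(8/3) = 0.9808
  log(r/|z_k|) for z_k = -1: log(8/1) = 2.0794
  log(r/|z_k|) for z_k = 4: log(8/4) = 0.6931
Sum over inside zeros: 4.2234.
I(r) = log|p(0)| + (inside sum) = 4.0943 + 4.2234 = 8.3178.
Closed form (all zeros inside, monic): I(r) = n·log(r) = 4·log(8) = 8.3178. ✓

I(r) ≈ 8.3178.


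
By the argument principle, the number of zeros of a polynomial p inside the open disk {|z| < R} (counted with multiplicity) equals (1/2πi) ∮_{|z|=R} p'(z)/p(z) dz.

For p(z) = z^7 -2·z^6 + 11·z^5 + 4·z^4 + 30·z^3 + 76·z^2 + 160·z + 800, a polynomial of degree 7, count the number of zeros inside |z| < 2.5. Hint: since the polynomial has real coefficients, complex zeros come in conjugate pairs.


The zeros of p are: -2, (1 + 3i), (1 - 3i), (-1 + 2i), (-1 - 2i), (2 + 2i), (2 - 2i).
Their magnitudes are: 2, 3.162, 3.162, 2.236, 2.236, 2.828, 2.828.
Zeros with |z| < R = 2.5: -2, (-1 + 2i), (-1 - 2i).
Count = 3.
By the argument principle, (1/2πi) ∮_{|z|=R} p'(z)/p(z) dz equals exactly this count.

Number of zeros inside |z| < 2.5: 3.


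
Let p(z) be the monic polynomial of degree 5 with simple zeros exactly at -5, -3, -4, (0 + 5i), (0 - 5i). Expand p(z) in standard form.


The polynomial is p(z) = ∏_{α ∈ S} (z − α), where S = {-5, -3, -4, (0 + 5i), (0 - 5i)}.
Expanding the product yields: p(z) = z^5 + 12·z^4 + 72·z^3 + 360·z^2 + 1175·z + 1500.
Note conjugate pairs combine to real quadratics: (z − (0+5i))(z − (0−5i)) = z² + 25.
The resulting polynomial has degree 5 and real coefficients as required.

p(z) = z^5 + 12·z^4 + 72·z^3 + 360·z^2 + 1175·z + 1500.


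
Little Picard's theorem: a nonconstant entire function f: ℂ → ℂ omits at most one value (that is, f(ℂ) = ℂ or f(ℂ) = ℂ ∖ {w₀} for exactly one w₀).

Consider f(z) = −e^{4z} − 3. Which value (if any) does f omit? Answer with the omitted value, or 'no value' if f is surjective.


Little Picard bounds the complement of f(ℂ) to at most one point.
e^{4z} is never zero on ℂ, so -1·e^{4z} takes every value in ℂ ∖ {0}. Adding -3 shifts the range to ℂ ∖ {-3}. Thus f omits exactly the value -3.

Omitted value: -3.


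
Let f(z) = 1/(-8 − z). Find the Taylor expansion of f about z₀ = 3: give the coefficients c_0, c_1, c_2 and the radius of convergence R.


Let w = z − z₀, so z = z₀ + w.
Then -8 − z = -8 − (z₀ + w) = (-8 − z₀) − w = -11 − w.
f(z) = 1/(-11 − w) = (1/(-11)) · 1/(1 − w/(-11)) = Σ_{n≥0} w^n / (-11)^(n+1).
So c_n = 1/(-11)^(n+1):
  c_0 = 1/(-11)^1 = -1/11.
  c_1 = 1/(-11)^2 = 1/121.
  c_2 = 1/(-11)^3 = -1/1331.
The series is valid for |w/d| < 1, i.e. |z − z₀| < |d|.
Radius of convergence: R = |-8 − z₀| = |-11| = 11 (distance from z₀ to the singularity z = -8).

c_0 = -1/11, c_1 = 1/121, c_2 = -1/1331; R = 11.


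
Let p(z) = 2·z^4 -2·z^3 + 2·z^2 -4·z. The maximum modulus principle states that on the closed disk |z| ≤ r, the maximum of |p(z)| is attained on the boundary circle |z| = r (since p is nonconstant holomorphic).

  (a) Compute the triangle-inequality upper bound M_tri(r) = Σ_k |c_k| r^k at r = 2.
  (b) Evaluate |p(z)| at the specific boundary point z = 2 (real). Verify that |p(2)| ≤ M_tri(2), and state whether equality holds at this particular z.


Coefficients: c_0 = 0, c_1 = -4, c_2 = 2, c_3 = -2, c_4 = 2. Radius r = 2.
Part (a). Triangle bound: M_tri(r) = Σ_k |c_k| r^k
  = |0|·2^0 + |-4|·2^1 + |2|·2^2 + |-2|·2^3 + |2|·2^4
  = 0 + 8 + 8 + 16 + 32 = 64.
This bounds M(r) := max_{|z|=r} |p(z)| from above; equality holds iff all terms c_k z^k can be made to align in phase at a single z on |z|=r.
Part (b). At z = 2 (real, on the circle |z| = r):
  p(2) = (0)·2^0 + (-4)·2^1 + (2)·2^2 + (-2)·2^3 + (2)·2^4 = 16.
  |p(2)| = 16.
Check: |p(2)| = 16 ≤ 64 = M_tri(2). ✓ Equality does not hold at z = 2 (the coefficients have mixed signs, so the terms do not all align in phase there).

M_tri(2) = 64; |p(2)| = 16; equality at z=2: no.


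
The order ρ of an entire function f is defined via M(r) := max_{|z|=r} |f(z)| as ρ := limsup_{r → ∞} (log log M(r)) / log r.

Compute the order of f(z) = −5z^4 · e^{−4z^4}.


M(r) = max_{|z|=r} |-5|·|z|^4·|e^{−4z^4}| = 5·r^4 · e^{4r^4} (the factors attain their maxima compatibly on |z|=r). Then log M(r) = log 5 + 4·log r + 4r^4, dominated by the last term, so log log M(r) ~ 4·log r. The polynomial factor -5z^4 contributes only a log r term and does not affect the order. ρ = 4.
Therefore ρ = 4.

Order ρ = 4.


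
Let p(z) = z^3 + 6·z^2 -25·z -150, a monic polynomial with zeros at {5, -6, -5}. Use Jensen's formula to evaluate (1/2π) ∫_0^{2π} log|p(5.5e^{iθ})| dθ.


Zeros: -6, -5, 5; r = 5.5.
Inside |z| < r: -5, 5. Outside (|z| ≥ r): -6.
p(0) = -150, so log|p(0)| = log(150) = 5.0106.
Apply Jensen: I(r) = log|p(0)| + Σ_k log(r/|z_k|), summed over zeros inside |z| < r.
  log(r/|z_k|) for z_k = 5: log(5.5/5) = 0.0953
  log(r/|z_k|) for z_k = -5: log(5.5/5) = 0.0953
  Outside zeros (-6) contribute nothing to the Jensen sum.
Sum over inside zeros: 0.1906.
I(r) = log|p(0)| + (inside sum) = 5.0106 + 0.1906 = 5.2013.
Note: since some zeros are outside |z| ≤ r, the simplified n·log(r) form does NOT apply — only the inside zeros contribute.

I(r) ≈ 5.2013.


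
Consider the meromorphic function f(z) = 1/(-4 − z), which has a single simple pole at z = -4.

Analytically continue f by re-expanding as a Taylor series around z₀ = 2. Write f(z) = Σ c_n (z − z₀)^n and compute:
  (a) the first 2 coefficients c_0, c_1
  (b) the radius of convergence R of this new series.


Let w = z − z₀, so z = z₀ + w.
Then -4 − z = -4 − (z₀ + w) = (-4 − z₀) − w = -6 − w.
f(z) = 1/(-6 − w) = (1/(-6)) · 1/(1 − w/(-6)) = Σ_{n≥0} w^n / (-6)^(n+1).
So c_n = 1/(-6)^(n+1):
  c_0 = 1/(-6)^1 = -1/6.
  c_1 = 1/(-6)^2 = 1/36.
The series is valid for |w/d| < 1, i.e. |z − z₀| < |d|.
Radius of convergence: R = |-4 − z₀| = |-6| = 6 (distance from z₀ to the singularity z = -4).

c_0 = -1/6, c_1 = 1/36; R = 6.


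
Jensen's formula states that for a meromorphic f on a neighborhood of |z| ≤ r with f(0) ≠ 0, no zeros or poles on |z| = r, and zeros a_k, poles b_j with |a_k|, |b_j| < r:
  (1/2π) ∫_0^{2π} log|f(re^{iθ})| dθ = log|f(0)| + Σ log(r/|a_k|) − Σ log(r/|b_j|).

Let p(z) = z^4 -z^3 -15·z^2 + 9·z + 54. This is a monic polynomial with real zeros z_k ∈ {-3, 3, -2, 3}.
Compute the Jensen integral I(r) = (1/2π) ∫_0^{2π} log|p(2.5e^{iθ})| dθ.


Zeros: -3, -2, 3, 3; r = 2.5.
Inside |z| < r: -2. Outside (|z| ≥ r): -3, 3, 3.
p(0) = 54, so log|p(0)| = log(54) = 3.9890.
Apply Jensen: I(r) = log|p(0)| + Σ_k log(r/|z_k|), summed over zeros inside |z| < r.
  log(r/|z_k|) for z_k = -2: log(2.5/2) = 0.2231
  Outside zeros (-3, 3, 3) contribute nothing to the Jensen sum.
Sum over inside zeros: 0.2231.
I(r) = log|p(0)| + (inside sum) = 3.9890 + 0.2231 = 4.2121.
Note: since some zeros are outside |z| ≤ r, the simplified n·log(r) form does NOT apply — only the inside zeros contribute.

I(r) ≈ 4.2121.


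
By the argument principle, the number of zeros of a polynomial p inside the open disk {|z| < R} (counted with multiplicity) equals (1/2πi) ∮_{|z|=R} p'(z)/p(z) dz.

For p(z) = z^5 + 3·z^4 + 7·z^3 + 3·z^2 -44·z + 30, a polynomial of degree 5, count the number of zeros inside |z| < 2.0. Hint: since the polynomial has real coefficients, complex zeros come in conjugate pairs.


The zeros of p are: 1, (-1 + 3i), (-1 - 3i), -3, 1.
Their magnitudes are: 1, 3.162, 3.162, 3, 1.
Zeros with |z| < R = 2.0: 1, 1.
Count = 2.
By the argument principle, (1/2πi) ∮_{|z|=R} p'(z)/p(z) dz equals exactly this count.

Number of zeros inside |z| < 2.0: 2.


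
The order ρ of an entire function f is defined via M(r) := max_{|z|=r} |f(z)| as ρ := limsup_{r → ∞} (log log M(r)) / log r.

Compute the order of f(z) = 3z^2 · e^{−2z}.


M(r) = max_{|z|=r} |3|·|z|^2·|e^{−2z}| = 3·r^2 · e^{2r^1} (the factors attain their maxima compatibly on |z|=r). Then log M(r) = log 3 + 2·log r + 2r^1, dominated by the last term, so log log M(r) ~ 1·log r. The polynomial factor 3z^2 contributes only a log r term and does not affect the order. ρ = 1.
Therefore ρ = 1.

Order ρ = 1.


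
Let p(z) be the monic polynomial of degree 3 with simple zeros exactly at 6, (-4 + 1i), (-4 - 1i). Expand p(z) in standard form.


The polynomial is p(z) = ∏_{α ∈ S} (z − α), where S = {6, (-4 + 1i), (-4 - 1i)}.
Expanding the product yields: p(z) = z^3 + 2·z^2 -31·z -102.
Note conjugate pairs combine to real quadratics: (z − (-4+1i))(z − (-4−1i)) = z² + 8z + 17.
The resulting polynomial has degree 3 and real coefficients as required.

p(z) = z^3 + 2·z^2 -31·z -102.


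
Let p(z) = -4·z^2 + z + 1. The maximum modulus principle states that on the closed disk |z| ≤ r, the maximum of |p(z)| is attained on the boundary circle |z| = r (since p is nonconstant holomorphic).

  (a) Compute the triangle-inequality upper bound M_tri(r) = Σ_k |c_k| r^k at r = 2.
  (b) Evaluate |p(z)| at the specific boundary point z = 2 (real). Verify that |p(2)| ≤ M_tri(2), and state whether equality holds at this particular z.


Coefficients: c_0 = 1, c_1 = 1, c_2 = -4. Radius r = 2.
Part (a). Triangle bound: M_tri(r) = Σ_k |c_k| r^k
  = |1|·2^0 + |1|·2^1 + |-4|·2^2
  = 1 + 2 + 16 = 19.
This bounds M(r) := max_{|z|=r} |p(z)| from above; equality holds iff all terms c_k z^k can be made to align in phase at a single z on |z|=r.
Part (b). At z = 2 (real, on the circle |z| = r):
  p(2) = (1)·2^0 + (1)·2^1 + (-4)·2^2 = -13.
  |p(2)| = 13.
Check: |p(2)| = 13 ≤ 19 = M_tri(2). ✓ Equality does not hold at z = 2 (the coefficients have mixed signs, so the terms do not all align in phase there).

M_tri(2) = 19; |p(2)| = 13; equality at z=2: no.


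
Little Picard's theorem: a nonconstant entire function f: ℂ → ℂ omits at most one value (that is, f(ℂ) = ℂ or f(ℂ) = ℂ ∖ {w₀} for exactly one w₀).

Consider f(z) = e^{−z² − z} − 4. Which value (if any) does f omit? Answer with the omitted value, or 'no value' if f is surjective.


Little Picard bounds the complement of f(ℂ) to at most one point.
The exponent g(z) = −z² − z is a nonconstant polynomial, hence surjective onto ℂ. So e^{g(z)} takes every value in {e^w : w ∈ ℂ} = ℂ ∖ {0}. Adding -4 shifts the range to ℂ ∖ {-4}. f omits exactly -4.

Omitted value: -4.


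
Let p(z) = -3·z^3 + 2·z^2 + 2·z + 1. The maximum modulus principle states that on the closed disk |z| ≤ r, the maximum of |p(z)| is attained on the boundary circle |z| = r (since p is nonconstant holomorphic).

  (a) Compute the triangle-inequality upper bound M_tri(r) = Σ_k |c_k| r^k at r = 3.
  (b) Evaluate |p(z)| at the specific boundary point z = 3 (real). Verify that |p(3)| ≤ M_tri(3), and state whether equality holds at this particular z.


Coefficients: c_0 = 1, c_1 = 2, c_2 = 2, c_3 = -3. Radius r = 3.
Part (a). Triangle bound: M_tri(r) = Σ_k |c_k| r^k
  = |1|·3^0 + |2|·3^1 + |2|·3^2 + |-3|·3^3
  = 1 + 6 + 18 + 81 = 106.
This bounds M(r) := max_{|z|=r} |p(z)| from above; equality holds iff all terms c_k z^k can be made to align in phase at a single z on |z|=r.
Part (b). At z = 3 (real, on the circle |z| = r):
  p(3) = (1)·3^0 + (2)·3^1 + (2)·3^2 + (-3)·3^3 = -56.
  |p(3)| = 56.
Check: |p(3)| = 56 ≤ 106 = M_tri(3). ✓ Equality does not hold at z = 3 (the coefficients have mixed signs, so the terms do not all align in phase there).

M_tri(3) = 106; |p(3)| = 56; equality at z=3: no.


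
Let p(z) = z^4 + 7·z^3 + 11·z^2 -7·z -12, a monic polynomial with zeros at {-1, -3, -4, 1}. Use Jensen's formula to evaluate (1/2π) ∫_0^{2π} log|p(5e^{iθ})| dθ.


Zeros: -4, -3, -1, 1; r = 5.
Inside |z| < r: -4, -3, -1, 1. Outside (|z| ≥ r): ∅.
p(0) = -12, so log|p(0)| = log(12) = 2.4849.
Apply Jensen: I(r) = log|p(0)| + Σ_k log(r/|z_k|), summed over zeros inside |z| < r.
  log(r/|z_k|) for z_k = -1: log(5/1) = 1.6094
  log(r/|z_k|) for z_k = -3: log(5/3) = 0.5108
  log(r/|z_k|) for z_k = -4: log(5/4) = 0.2231
  log(r/|z_k|) for z_k = 1: log(5/1) = 1.6094
Sum over inside zeros: 3.9528.
I(r) = log|p(0)| + (inside sum) = 2.4849 + 3.9528 = 6.4378.
Closed form (all zeros inside, monic): I(r) = n·log(r) = 4·log(5) = 6.4378. ✓

I(r) ≈ 6.4378.


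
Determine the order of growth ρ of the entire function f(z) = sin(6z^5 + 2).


Write sin(w) = (e^{iw} ± e^{−iw})/(2 or 2i), so |sin(w)| ≤ e^{|w|}. With w = 6z^5 + 2, |w| ≤ 6r^5 + 2 on |z|=r, giving M(r) ≤ e^{6r^5 + 2} and ρ ≤ 5. For the lower bound, choose z on |z|=r with 6z^5 purely imaginary of modulus 6r^5; then |sin(6z^5 + 2)| grows like e^{6r^5}/2, so ρ ≥ 5. Hence ρ = 5.
Therefore ρ = 5.

Order ρ = 5.


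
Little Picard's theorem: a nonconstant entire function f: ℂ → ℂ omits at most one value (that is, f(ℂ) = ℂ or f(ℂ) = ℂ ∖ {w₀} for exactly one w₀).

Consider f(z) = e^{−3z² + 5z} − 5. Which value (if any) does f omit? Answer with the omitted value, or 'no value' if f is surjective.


Little Picard bounds the complement of f(ℂ) to at most one point.
The exponent g(z) = −3z² + 5z is a nonconstant polynomial, hence surjective onto ℂ. So e^{g(z)} takes every value in {e^w : w ∈ ℂ} = ℂ ∖ {0}. Adding -5 shifts the range to ℂ ∖ {-5}. f omits exactly -5.

Omitted value: -5.


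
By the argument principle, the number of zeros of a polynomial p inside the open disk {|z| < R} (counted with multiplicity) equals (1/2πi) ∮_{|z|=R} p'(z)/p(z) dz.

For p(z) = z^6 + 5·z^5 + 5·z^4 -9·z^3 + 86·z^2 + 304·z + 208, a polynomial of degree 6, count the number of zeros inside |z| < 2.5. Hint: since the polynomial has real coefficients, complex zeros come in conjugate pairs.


The zeros of p are: (-3 + 2i), (-3 - 2i), (2 + 2i), (2 - 2i), -1, -2.
Their magnitudes are: 3.606, 3.606, 2.828, 2.828, 1, 2.
Zeros with |z| < R = 2.5: -1, -2.
Count = 2.
By the argument principle, (1/2πi) ∮_{|z|=R} p'(z)/p(z) dz equals exactly this count.

Number of zeros inside |z| < 2.5: 2.


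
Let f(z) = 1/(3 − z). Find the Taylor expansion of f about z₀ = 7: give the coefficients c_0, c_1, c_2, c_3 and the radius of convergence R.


Let w = z − z₀, so z = z₀ + w.
Then 3 − z = 3 − (z₀ + w) = (3 − z₀) − w = -4 − w.
f(z) = 1/(-4 − w) = (1/(-4)) · 1/(1 − w/(-4)) = Σ_{n≥0} w^n / (-4)^(n+1).
So c_n = 1/(-4)^(n+1):
  c_0 = 1/(-4)^1 = -1/4.
  c_1 = 1/(-4)^2 = 1/16.
  c_2 = 1/(-4)^3 = -1/64.
  c_3 = 1/(-4)^4 = 1/256.
The series is valid for |w/d| < 1, i.e. |z − z₀| < |d|.
Radius of convergence: R = |3 − z₀| = |-4| = 4 (distance from z₀ to the singularity z = 3).

c_0 = -1/4, c_1 = 1/16, c_2 = -1/64, c_3 = 1/256; R = 4.


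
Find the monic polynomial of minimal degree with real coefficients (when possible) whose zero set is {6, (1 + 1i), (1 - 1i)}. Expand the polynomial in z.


The polynomial is p(z) = ∏_{α ∈ S} (z − α), where S = {6, (1 + 1i), (1 - 1i)}.
Expanding the product yields: p(z) = z^3 -8·z^2 + 14·z -12.
Note conjugate pairs combine to real quadratics: (z − (1+1i))(z − (1−1i)) = z² − 2z + 2.
The resulting polynomial has degree 3 and real coefficients as required.

p(z) = z^3 -8·z^2 + 14·z -12.


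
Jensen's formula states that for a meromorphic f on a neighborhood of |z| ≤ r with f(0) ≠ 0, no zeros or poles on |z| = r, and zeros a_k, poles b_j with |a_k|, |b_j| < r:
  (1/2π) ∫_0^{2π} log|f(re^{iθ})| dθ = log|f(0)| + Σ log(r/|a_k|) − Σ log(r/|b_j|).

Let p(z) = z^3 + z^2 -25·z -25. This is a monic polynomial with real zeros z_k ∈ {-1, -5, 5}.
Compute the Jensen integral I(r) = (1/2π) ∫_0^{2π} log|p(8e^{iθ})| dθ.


Zeros: -5, -1, 5; r = 8.
Inside |z| < r: -5, -1, 5. Outside (|z| ≥ r): ∅.
p(0) = -25, so log|p(0)| = log(25) = 3.2189.
Apply Jensen: I(r) = log|p(0)| + Σ_k log(r/|z_k|), summed over zeros inside |z| < r.
  log(r/|z_k|) for z_k = -1: log(8/1) = 2.0794
  log(r/|z_k|) for z_k = -5: log(8/5) = 0.4700
  log(r/|z_k|) for z_k = 5: log(8/5) = 0.4700
Sum over inside zeros: 3.0194.
I(r) = log|p(0)| + (inside sum) = 3.2189 + 3.0194 = 6.2383.
Closed form (all zeros inside, monic): I(r) = n·log(r) = 3·log(8) = 6.2383. ✓

I(r) ≈ 6.2383.


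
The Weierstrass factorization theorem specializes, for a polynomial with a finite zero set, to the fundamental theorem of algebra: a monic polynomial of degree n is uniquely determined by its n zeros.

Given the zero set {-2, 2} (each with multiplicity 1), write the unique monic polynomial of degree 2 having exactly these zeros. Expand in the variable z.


The polynomial is p(z) = ∏_{α ∈ S} (z − α), where S = {-2, 2}.
Expanding the product yields: p(z) = z^2 -4.
The resulting polynomial has degree 2 and real coefficients as required.

p(z) = z^2 -4.


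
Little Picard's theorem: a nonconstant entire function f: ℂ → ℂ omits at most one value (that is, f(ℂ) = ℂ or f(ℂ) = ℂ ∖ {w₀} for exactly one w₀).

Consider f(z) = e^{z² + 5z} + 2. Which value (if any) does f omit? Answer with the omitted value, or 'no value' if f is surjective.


Little Picard bounds the complement of f(ℂ) to at most one point.
The exponent g(z) = z² + 5z is a nonconstant polynomial, hence surjective onto ℂ. So e^{g(z)} takes every value in {e^w : w ∈ ℂ} = ℂ ∖ {0}. Adding 2 shifts the range to ℂ ∖ {2}. f omits exactly 2.

Omitted value: 2.


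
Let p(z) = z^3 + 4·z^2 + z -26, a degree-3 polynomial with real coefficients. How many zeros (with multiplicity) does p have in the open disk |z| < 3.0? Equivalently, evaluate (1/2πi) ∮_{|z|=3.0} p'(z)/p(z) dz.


The zeros of p are: 2, (-3 + 2i), (-3 - 2i).
Their magnitudes are: 2, 3.606, 3.606.
Zeros with |z| < R = 3.0: 2.
Count = 1.
By the argument principle, (1/2πi) ∮_{|z|=R} p'(z)/p(z) dz equals exactly this count.

Number of zeros inside |z| < 3.0: 1.


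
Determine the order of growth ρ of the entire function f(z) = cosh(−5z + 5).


cosh(w) is a linear combination of e^{iw} and e^{−iw} (or e^w, e^{−w} in the hyperbolic case), so |cosh(w)| ≤ e^{|w|}. With w = −5z + 5, |w| ≤ 5|z| + 5 = 5r + 5 on |z| = r, giving M(r) ≤ e^{5r + 5}, so ρ ≤ 1. On a suitable ray (z = it for sin/cos; z = t for sinh/cosh, t real → ∞), |cosh(−5z + 5)| grows like e^{5|t|}/2, so ρ ≥ 1. Hence ρ = 1.
Therefore ρ = 1.

Order ρ = 1.


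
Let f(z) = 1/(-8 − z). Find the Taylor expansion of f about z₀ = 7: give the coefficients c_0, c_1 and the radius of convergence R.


Let w = z − z₀, so z = z₀ + w.
Then -8 − z = -8 − (z₀ + w) = (-8 − z₀) − w = -15 − w.
f(z) = 1/(-15 − w) = (1/(-15)) · 1/(1 − w/(-15)) = Σ_{n≥0} w^n / (-15)^(n+1).
So c_n = 1/(-15)^(n+1):
  c_0 = 1/(-15)^1 = -1/15.
  c_1 = 1/(-15)^2 = 1/225.
The series is valid for |w/d| < 1, i.e. |z − z₀| < |d|.
Radius of convergence: R = |-8 − z₀| = |-15| = 15 (distance from z₀ to the singularity z = -8).

c_0 = -1/15, c_1 = 1/225; R = 15.


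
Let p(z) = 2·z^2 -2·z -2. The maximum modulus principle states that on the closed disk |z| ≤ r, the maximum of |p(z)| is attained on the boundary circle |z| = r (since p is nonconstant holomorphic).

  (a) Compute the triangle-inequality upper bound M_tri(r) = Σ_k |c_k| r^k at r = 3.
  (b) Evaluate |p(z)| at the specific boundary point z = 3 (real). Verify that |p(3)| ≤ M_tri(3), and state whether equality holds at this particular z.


Coefficients: c_0 = -2, c_1 = -2, c_2 = 2. Radius r = 3.
Part (a). Triangle bound: M_tri(r) = Σ_k |c_k| r^k
  = |-2|·3^0 + |-2|·3^1 + |2|·3^2
  = 2 + 6 + 18 = 26.
This bounds M(r) := max_{|z|=r} |p(z)| from above; equality holds iff all terms c_k z^k can be made to align in phase at a single z on |z|=r.
Part (b). At z = 3 (real, on the circle |z| = r):
  p(3) = (-2)·3^0 + (-2)·3^1 + (2)·3^2 = 10.
  |p(3)| = 10.
Check: |p(3)| = 10 ≤ 26 = M_tri(3). ✓ Equality does not hold at z = 3 (the coefficients have mixed signs, so the terms do not all align in phase there).

M_tri(3) = 26; |p(3)| = 10; equality at z=3: no.


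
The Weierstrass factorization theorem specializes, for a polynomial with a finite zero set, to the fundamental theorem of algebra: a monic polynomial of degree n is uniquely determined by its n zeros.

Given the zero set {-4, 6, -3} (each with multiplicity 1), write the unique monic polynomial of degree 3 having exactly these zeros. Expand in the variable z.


The polynomial is p(z) = ∏_{α ∈ S} (z − α), where S = {-4, 6, -3}.
Expanding the product yields: p(z) = z^3 + z^2 -30·z -72.
The resulting polynomial has degree 3 and real coefficients as required.

p(z) = z^3 + z^2 -30·z -72.


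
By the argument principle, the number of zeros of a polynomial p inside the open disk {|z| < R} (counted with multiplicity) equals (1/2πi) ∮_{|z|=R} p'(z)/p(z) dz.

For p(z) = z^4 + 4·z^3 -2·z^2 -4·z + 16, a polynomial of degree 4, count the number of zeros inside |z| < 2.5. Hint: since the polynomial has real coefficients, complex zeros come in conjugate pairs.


The zeros of p are: -4, (1 + 1i), (1 - 1i), -2.
Their magnitudes are: 4, 1.414, 1.414, 2.
Zeros with |z| < R = 2.5: (1 + 1i), (1 - 1i), -2.
Count = 3.
By the argument principle, (1/2πi) ∮_{|z|=R} p'(z)/p(z) dz equals exactly this count.

Number of zeros inside |z| < 2.5: 3.


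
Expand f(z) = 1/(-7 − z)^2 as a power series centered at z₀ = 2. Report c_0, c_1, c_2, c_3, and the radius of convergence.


Let w = z − z₀, so z = z₀ + w.
Then -7 − z = -7 − (z₀ + w) = (-7 − z₀) − w = -9 − w.
f(z) = 1/(-9 − w)^2 = (1/(-9)^2) · (1 − w/(-9))^{−2}.
By the binomial series (1−u)^{−2} = Σ_{n≥0} C(n+1, 1) u^n for |u|<1, with u = w/(-9):
  c_n = C(n+1, 1) / (-9)^(n+2).
  c_0 = 1/(-9)^2 = 1/81.
  c_1 = 2/(-9)^3 = -2/729.
  c_2 = 3/(-9)^4 = 1/2187.
  c_3 = 4/(-9)^5 = -4/59049.
The series is valid for |w/d| < 1, i.e. |z − z₀| < |d|.
Radius of convergence: R = |-7 − z₀| = |-9| = 9 (distance from z₀ to the singularity z = -7).

c_0 = 1/81, c_1 = -2/729, c_2 = 1/2187, c_3 = -4/59049; R = 9.


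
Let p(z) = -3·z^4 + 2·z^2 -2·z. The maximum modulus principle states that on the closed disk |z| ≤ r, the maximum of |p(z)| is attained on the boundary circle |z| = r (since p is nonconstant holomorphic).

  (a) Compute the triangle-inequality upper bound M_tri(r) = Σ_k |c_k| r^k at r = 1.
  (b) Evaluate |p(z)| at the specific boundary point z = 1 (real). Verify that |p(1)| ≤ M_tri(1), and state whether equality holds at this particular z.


Coefficients: c_0 = 0, c_1 = -2, c_2 = 2, c_3 = 0, c_4 = -3. Radius r = 1.
Part (a). Triangle bound: M_tri(r) = Σ_k |c_k| r^k
  = |0|·1^0 + |-2|·1^1 + |2|·1^2 + |0|·1^3 + |-3|·1^4
  = 0 + 2 + 2 + 0 + 3 = 7.
This bounds M(r) := max_{|z|=r} |p(z)| from above; equality holds iff all terms c_k z^k can be made to align in phase at a single z on |z|=r.
Part (b). At z = 1 (real, on the circle |z| = r):
  p(1) = (0)·1^0 + (-2)·1^1 + (2)·1^2 + (0)·1^3 + (-3)·1^4 = -3.
  |p(1)| = 3.
Check: |p(1)| = 3 ≤ 7 = M_tri(1). ✓ Equality does not hold at z = 1 (the coefficients have mixed signs, so the terms do not all align in phase there).

M_tri(1) = 7; |p(1)| = 3; equality at z=1: no.


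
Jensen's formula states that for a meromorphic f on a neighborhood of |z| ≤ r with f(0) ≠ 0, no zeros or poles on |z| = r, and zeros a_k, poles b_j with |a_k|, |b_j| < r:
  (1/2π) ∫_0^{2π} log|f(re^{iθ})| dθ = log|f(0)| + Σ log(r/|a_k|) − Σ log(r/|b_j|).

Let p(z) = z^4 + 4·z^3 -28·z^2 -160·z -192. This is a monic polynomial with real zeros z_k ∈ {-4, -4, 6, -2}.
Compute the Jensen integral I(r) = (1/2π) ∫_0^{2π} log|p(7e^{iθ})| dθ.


Zeros: -4, -4, -2, 6; r = 7.
Inside |z| < r: -4, -4, -2, 6. Outside (|z| ≥ r): ∅.
p(0) = -192, so log|p(0)| = log(192) = 5.2575.
Apply Jensen: I(r) = log|p(0)| + Σ_k log(r/|z_k|), summed over zeros inside |z| < r.
  log(r/|z_k|) for z_k = -4: log(7/4) = 0.5596
  log(r/|z_k|) for z_k = -4: log(7/4) = 0.5596
  log(r/|z_k|) for z_k = 6: log(7/6) = 0.1542
  log(r/|z_k|) for z_k = -2: log(7/2) = 1.2528
Sum over inside zeros: 2.5261.
I(r) = log|p(0)| + (inside sum) = 5.2575 + 2.5261 = 7.7836.
Closed form (all zeros inside, monic): I(r) = n·log(r) = 4·log(7) = 7.7836. ✓

I(r) ≈ 7.7836.


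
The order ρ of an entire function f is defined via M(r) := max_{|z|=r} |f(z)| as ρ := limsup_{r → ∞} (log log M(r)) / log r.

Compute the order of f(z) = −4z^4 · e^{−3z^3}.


M(r) = max_{|z|=r} |-4|·|z|^4·|e^{−3z^3}| = 4·r^4 · e^{3r^3} (the factors attain their maxima compatibly on |z|=r). Then log M(r) = log 4 + 4·log r + 3r^3, dominated by the last term, so log log M(r) ~ 3·log r. The polynomial factor -4z^4 contributes only a log r term and does not affect the order. ρ = 3.
Therefore ρ = 3.

Order ρ = 3.


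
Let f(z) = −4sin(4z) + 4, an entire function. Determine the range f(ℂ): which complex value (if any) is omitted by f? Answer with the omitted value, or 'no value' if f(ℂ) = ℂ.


Little Picard bounds the complement of f(ℂ) to at most one point.
sin is entire and surjective onto ℂ: for every w ∈ ℂ, sin(ζ) = w has a solution ζ ∈ ℂ (e.g., via the complex inverse arcsin). With ζ = 4z this gives z = ζ/(4). Then -4·sin(4z) takes every value in -4·ℂ = ℂ, and adding 4 is a bijection of ℂ. So f is surjective and omits no value. (Note: only on the real line is sin bounded by [−1, 1].)

Omitted value: no value.
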